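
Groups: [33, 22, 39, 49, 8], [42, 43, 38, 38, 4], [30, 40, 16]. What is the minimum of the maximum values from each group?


Find max of each group:
  Group 1: [33, 22, 39, 49, 8] -> max = 49
  Group 2: [42, 43, 38, 38, 4] -> max = 43
  Group 3: [30, 40, 16] -> max = 40
Maxes: [49, 43, 40]
Minimum of maxes = 40
Final answer: 40


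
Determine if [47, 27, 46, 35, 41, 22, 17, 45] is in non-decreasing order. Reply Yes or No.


Check consecutive pairs:
  47 <= 27? False
  27 <= 46? True
  46 <= 35? False
  35 <= 41? True
  41 <= 22? False
  22 <= 17? False
  17 <= 45? True
4 consecutive pair(s) are out of order, so the list is not sorted.
Final answer: No


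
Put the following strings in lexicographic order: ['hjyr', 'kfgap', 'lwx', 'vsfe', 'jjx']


Compare strings character by character (the first differing letter decides):
  'hjyr' < 'jjx' since 'h' < 'j' at position 1
  'jjx' < 'kfgap' since 'j' < 'k' at position 1
  'kfgap' < 'lwx' since 'k' < 'l' at position 1
  'lwx' < 'vsfe' since 'l' < 'v' at position 1
Chaining these comparisons gives the alphabetical order.
Final answer: ['hjyr', 'jjx', 'kfgap', 'lwx', 'vsfe']


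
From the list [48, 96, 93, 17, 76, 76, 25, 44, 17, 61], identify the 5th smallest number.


Sort ascending: [17, 17, 25, 44, 48, 61, 76, 76, 93, 96]
The 5th element (1-indexed) is at index 4.
Value = 48
Final answer: 48


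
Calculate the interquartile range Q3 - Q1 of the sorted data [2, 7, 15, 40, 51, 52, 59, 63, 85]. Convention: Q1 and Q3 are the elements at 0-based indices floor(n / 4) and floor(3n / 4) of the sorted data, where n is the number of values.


The data has n = 9 elements.
Q1 index = floor(9 / 4) = floor(2.25) = 2; Q3 index = floor(3 * 9 / 4) = floor(6.75) = 6
Q1 = element at index 2 = 15
Q3 = element at index 6 = 59
IQR = 59 - 15 = 44
Final answer: 44


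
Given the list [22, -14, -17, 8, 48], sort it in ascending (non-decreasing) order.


Original list: [22, -14, -17, 8, 48]
Repeatedly take the smallest remaining element:
  Remaining [22, -14, -17, 8, 48] -> smallest is -17
  Remaining [22, -14, 8, 48] -> smallest is -14
  Remaining [22, 8, 48] -> smallest is 8
  Remaining [22, 48] -> smallest is 22
  Remaining [48] -> smallest is 48
Collecting the picks in order gives the sorted list.
Final answer: [-17, -14, 8, 22, 48]


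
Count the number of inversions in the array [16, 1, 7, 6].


For each element, count the later elements that are smaller than it:
  16 (index 0): smaller elements after it = [1, 7, 6] -> 3
  1 (index 1): smaller elements after it = [] -> 0
  7 (index 2): smaller elements after it = [6] -> 1
Total inversions = 3 + 0 + 1 = 4
Final answer: 4


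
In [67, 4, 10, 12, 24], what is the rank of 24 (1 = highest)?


Sort descending: [67, 24, 12, 10, 4]
Find 24 in the sorted list.
24 is at position 2.
Final answer: 2


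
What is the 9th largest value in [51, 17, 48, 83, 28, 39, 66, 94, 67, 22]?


Sort descending: [94, 83, 67, 66, 51, 48, 39, 28, 22, 17]
The 9th element (1-indexed) is at index 8.
Value = 22
Final answer: 22


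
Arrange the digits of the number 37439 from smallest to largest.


The number 37439 has digits: 3, 7, 4, 3, 9
Sorted: 3, 3, 4, 7, 9
Joining the sorted digits gives the result.
Final answer: 33479


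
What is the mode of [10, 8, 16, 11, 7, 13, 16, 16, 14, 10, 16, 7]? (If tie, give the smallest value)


Count the frequency of each value:
  7 appears 2 time(s)
  8 appears 1 time(s)
  10 appears 2 time(s)
  11 appears 1 time(s)
  13 appears 1 time(s)
  14 appears 1 time(s)
  16 appears 4 time(s)
Maximum frequency is 4.
Only 16 reaches that frequency, so it is the mode.
Final answer: 16


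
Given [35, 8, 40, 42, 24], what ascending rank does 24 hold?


Sort ascending: [8, 24, 35, 40, 42]
Find 24 in the sorted list.
24 is at position 2 (1-indexed).
Final answer: 2


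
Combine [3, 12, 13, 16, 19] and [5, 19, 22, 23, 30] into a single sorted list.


List A: [3, 12, 13, 16, 19]
List B: [5, 19, 22, 23, 30]
Repeatedly compare the front elements and take the smaller:
  3 vs 5 -> take 3
  12 vs 5 -> take 5
  12 vs 19 -> take 12
  13 vs 19 -> take 13
  16 vs 19 -> take 16
  19 vs 19 -> take 19
  A is exhausted; append the rest of B: [19, 22, 23, 30]
Final answer: [3, 5, 12, 13, 16, 19, 19, 22, 23, 30]


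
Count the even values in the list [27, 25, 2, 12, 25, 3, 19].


Check each element:
  27 is odd
  25 is odd
  2 is even
  12 is even
  25 is odd
  3 is odd
  19 is odd
Evens: [2, 12]
Count of evens = 2
Final answer: 2


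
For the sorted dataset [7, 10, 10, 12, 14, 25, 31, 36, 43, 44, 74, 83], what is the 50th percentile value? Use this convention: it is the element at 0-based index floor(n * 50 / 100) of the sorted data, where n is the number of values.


The dataset has n = 12 elements.
Index = floor(12 * 50 / 100) = floor(600 / 100) = floor(6) = 6
Counting from index 0 in the sorted data, the element at index 6 is 31.
Final answer: 31


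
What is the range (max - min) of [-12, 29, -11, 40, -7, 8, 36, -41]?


Maximum value: 40
Minimum value: -41
Range = 40 - (-41) = 81
Final answer: 81


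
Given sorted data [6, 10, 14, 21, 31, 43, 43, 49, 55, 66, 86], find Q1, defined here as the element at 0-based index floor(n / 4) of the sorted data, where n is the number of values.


The list has n = 11 elements.
Q1 index = floor(11 / 4) = floor(2.75) = 2
Counting from index 0 in the sorted data, the element at index 2 is 14.
Final answer: 14


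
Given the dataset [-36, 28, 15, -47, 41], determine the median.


First, sort the list: [-47, -36, 15, 28, 41]
The list has 5 elements (odd count).
The middle index is 2 (0-based), and the element there is 15.
Final answer: 15


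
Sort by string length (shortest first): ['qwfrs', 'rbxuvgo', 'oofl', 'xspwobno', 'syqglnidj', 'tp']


Compute lengths:
  'qwfrs' has length 5
  'rbxuvgo' has length 7
  'oofl' has length 4
  'xspwobno' has length 8
  'syqglnidj' has length 9
  'tp' has length 2
Lengths in increasing order: 2 < 4 < 5 < 7 < 8 < 9
Listing the words in that order gives the answer.
Final answer: ['tp', 'oofl', 'qwfrs', 'rbxuvgo', 'xspwobno', 'syqglnidj']


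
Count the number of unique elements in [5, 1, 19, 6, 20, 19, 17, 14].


List all unique values:
Distinct values: [1, 5, 6, 14, 17, 19, 20]
Count = 7
Final answer: 7


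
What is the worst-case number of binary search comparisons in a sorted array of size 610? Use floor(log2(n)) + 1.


Binary search halves the search space each step.
Maximum comparisons = floor(log2(610)) + 1
log2(610) = 9.2527
floor(log2(610)) = 9, so 9 + 1 = 10
Final answer: 10


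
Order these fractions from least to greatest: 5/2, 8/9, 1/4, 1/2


Convert to decimal for comparison:
  5/2 = 2.5
  8/9 = 0.8889
  1/4 = 0.25
  1/2 = 0.5
Decimals in increasing order: 0.25 < 0.5 < 0.8889 < 2.5
Writing each back as its fraction gives the sorted order.
Final answer: 1/4, 1/2, 8/9, 5/2


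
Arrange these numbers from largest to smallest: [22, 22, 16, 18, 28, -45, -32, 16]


Original list: [22, 22, 16, 18, 28, -45, -32, 16]
Repeatedly take the largest remaining element:
  Remaining [22, 22, 16, 18, 28, -45, -32, 16] -> largest is 28
  Remaining [22, 22, 16, 18, -45, -32, 16] -> largest is 22
  Remaining [22, 16, 18, -45, -32, 16] -> largest is 22
  Remaining [16, 18, -45, -32, 16] -> largest is 18
  Remaining [16, -45, -32, 16] -> largest is 16
  Remaining [-45, -32, 16] -> largest is 16
  Remaining [-45, -32] -> largest is -32
  Remaining [-45] -> largest is -45
Collecting the picks in order gives the descending list.
Final answer: [28, 22, 22, 18, 16, 16, -32, -45]


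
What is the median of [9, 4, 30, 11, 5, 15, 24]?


First, sort the list: [4, 5, 9, 11, 15, 24, 30]
The list has 7 elements (odd count).
The middle index is 3 (0-based), and the element there is 11.
Final answer: 11


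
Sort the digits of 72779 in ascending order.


The number 72779 has digits: 7, 2, 7, 7, 9
Sorted: 2, 7, 7, 7, 9
Joining the sorted digits gives the result.
Final answer: 27779


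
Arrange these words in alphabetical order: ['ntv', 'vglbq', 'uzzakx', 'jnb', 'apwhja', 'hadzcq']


Compare strings character by character (the first differing letter decides):
  'apwhja' < 'hadzcq' since 'a' < 'h' at position 1
  'hadzcq' < 'jnb' since 'h' < 'j' at position 1
  'jnb' < 'ntv' since 'j' < 'n' at position 1
  'ntv' < 'uzzakx' since 'n' < 'u' at position 1
  'uzzakx' < 'vglbq' since 'u' < 'v' at position 1
Chaining these comparisons gives the alphabetical order.
Final answer: ['apwhja', 'hadzcq', 'jnb', 'ntv', 'uzzakx', 'vglbq']


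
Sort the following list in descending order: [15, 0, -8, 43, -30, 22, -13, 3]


Original list: [15, 0, -8, 43, -30, 22, -13, 3]
Repeatedly take the largest remaining element:
  Remaining [15, 0, -8, 43, -30, 22, -13, 3] -> largest is 43
  Remaining [15, 0, -8, -30, 22, -13, 3] -> largest is 22
  Remaining [15, 0, -8, -30, -13, 3] -> largest is 15
  Remaining [0, -8, -30, -13, 3] -> largest is 3
  Remaining [0, -8, -30, -13] -> largest is 0
  Remaining [-8, -30, -13] -> largest is -8
  Remaining [-30, -13] -> largest is -13
  Remaining [-30] -> largest is -30
Collecting the picks in order gives the descending list.
Final answer: [43, 22, 15, 3, 0, -8, -13, -30]


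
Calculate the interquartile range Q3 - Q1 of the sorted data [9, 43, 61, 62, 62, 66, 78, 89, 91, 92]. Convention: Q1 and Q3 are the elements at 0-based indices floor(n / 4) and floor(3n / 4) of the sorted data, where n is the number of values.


The data has n = 10 elements.
Q1 index = floor(10 / 4) = floor(2.5) = 2; Q3 index = floor(3 * 10 / 4) = floor(7.5) = 7
Q1 = element at index 2 = 61
Q3 = element at index 7 = 89
IQR = 89 - 61 = 28
Final answer: 28


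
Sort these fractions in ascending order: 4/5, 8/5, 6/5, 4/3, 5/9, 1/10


Convert to decimal for comparison:
  4/5 = 0.8
  8/5 = 1.6
  6/5 = 1.2
  4/3 = 1.3333
  5/9 = 0.5556
  1/10 = 0.1
Decimals in increasing order: 0.1 < 0.5556 < 0.8 < 1.2 < 1.3333 < 1.6
Writing each back as its fraction gives the sorted order.
Final answer: 1/10, 5/9, 4/5, 6/5, 4/3, 8/5


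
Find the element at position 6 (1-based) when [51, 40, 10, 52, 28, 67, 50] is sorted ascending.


Sort ascending: [10, 28, 40, 50, 51, 52, 67]
The 6th element (1-indexed) is at index 5.
Value = 52
Final answer: 52


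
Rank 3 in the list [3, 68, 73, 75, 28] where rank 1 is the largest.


Sort descending: [75, 73, 68, 28, 3]
Find 3 in the sorted list.
3 is at position 5.
Final answer: 5


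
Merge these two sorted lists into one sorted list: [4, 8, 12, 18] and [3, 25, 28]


List A: [4, 8, 12, 18]
List B: [3, 25, 28]
Repeatedly compare the front elements and take the smaller:
  4 vs 3 -> take 3
  4 vs 25 -> take 4
  8 vs 25 -> take 8
  12 vs 25 -> take 12
  18 vs 25 -> take 18
  A is exhausted; append the rest of B: [25, 28]
Final answer: [3, 4, 8, 12, 18, 25, 28]


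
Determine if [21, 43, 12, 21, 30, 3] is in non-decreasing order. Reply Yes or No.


Check consecutive pairs:
  21 <= 43? True
  43 <= 12? False
  12 <= 21? True
  21 <= 30? True
  30 <= 3? False
2 consecutive pair(s) are out of order, so the list is not sorted.
Final answer: No


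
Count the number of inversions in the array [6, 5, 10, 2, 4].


For each element, count the later elements that are smaller than it:
  6 (index 0): smaller elements after it = [5, 2, 4] -> 3
  5 (index 1): smaller elements after it = [2, 4] -> 2
  10 (index 2): smaller elements after it = [2, 4] -> 2
  2 (index 3): smaller elements after it = [] -> 0
Total inversions = 3 + 2 + 2 + 0 = 7
Final answer: 7


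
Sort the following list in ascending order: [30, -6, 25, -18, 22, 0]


Original list: [30, -6, 25, -18, 22, 0]
Repeatedly take the smallest remaining element:
  Remaining [30, -6, 25, -18, 22, 0] -> smallest is -18
  Remaining [30, -6, 25, 22, 0] -> smallest is -6
  Remaining [30, 25, 22, 0] -> smallest is 0
  Remaining [30, 25, 22] -> smallest is 22
  Remaining [30, 25] -> smallest is 25
  Remaining [30] -> smallest is 30
Collecting the picks in order gives the sorted list.
Final answer: [-18, -6, 0, 22, 25, 30]


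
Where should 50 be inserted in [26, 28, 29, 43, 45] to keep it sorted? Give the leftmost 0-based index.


List is sorted: [26, 28, 29, 43, 45]
We need the leftmost position where 50 can be inserted, i.e. the first index whose element is >= 50 (or the end of the list if none is).
Binary search with low=0, high=5 (0-based indices):
  low=0, high=5, mid=2: a[2]=29 < 50, so low = 3
  low=3, high=5, mid=4: a[4]=45 < 50, so low = 5
Now low = high = 5, so the insertion index is 5.
Final answer: 5


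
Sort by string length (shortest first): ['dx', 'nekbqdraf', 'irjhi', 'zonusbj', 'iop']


Compute lengths:
  'dx' has length 2
  'nekbqdraf' has length 9
  'irjhi' has length 5
  'zonusbj' has length 7
  'iop' has length 3
Lengths in increasing order: 2 < 3 < 5 < 7 < 9
Listing the words in that order gives the answer.
Final answer: ['dx', 'iop', 'irjhi', 'zonusbj', 'nekbqdraf']


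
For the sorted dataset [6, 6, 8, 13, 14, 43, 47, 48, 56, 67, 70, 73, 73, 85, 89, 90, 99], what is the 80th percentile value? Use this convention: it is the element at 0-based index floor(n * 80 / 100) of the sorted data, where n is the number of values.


The dataset has n = 17 elements.
Index = floor(17 * 80 / 100) = floor(1360 / 100) = floor(13.6) = 13
Counting from index 0 in the sorted data, the element at index 13 is 85.
Final answer: 85


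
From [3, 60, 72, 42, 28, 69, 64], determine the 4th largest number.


Sort descending: [72, 69, 64, 60, 42, 28, 3]
The 4th element (1-indexed) is at index 3.
Value = 60
Final answer: 60


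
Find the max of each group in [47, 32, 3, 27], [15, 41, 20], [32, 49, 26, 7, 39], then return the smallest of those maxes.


Find max of each group:
  Group 1: [47, 32, 3, 27] -> max = 47
  Group 2: [15, 41, 20] -> max = 41
  Group 3: [32, 49, 26, 7, 39] -> max = 49
Maxes: [47, 41, 49]
Minimum of maxes = 41
Final answer: 41


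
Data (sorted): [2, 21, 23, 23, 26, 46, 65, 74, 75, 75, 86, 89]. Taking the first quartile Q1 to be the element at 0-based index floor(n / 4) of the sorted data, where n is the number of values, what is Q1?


The list has n = 12 elements.
Q1 index = floor(12 / 4) = floor(3) = 3
Counting from index 0 in the sorted data, the element at index 3 is 23.
Final answer: 23


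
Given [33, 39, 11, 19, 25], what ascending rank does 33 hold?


Sort ascending: [11, 19, 25, 33, 39]
Find 33 in the sorted list.
33 is at position 4 (1-indexed).
Final answer: 4


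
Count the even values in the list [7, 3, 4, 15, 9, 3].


Check each element:
  7 is odd
  3 is odd
  4 is even
  15 is odd
  9 is odd
  3 is odd
Evens: [4]
Count of evens = 1
Final answer: 1


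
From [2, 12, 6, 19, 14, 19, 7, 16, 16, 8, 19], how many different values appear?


List all unique values:
Distinct values: [2, 6, 7, 8, 12, 14, 16, 19]
Count = 8
Final answer: 8


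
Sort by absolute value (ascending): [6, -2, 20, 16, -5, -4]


Compute absolute values:
  |6| = 6
  |-2| = 2
  |20| = 20
  |16| = 16
  |-5| = 5
  |-4| = 4
Absolute values in increasing order: 2 < 4 < 5 < 6 < 16 < 20
Listing the original numbers in that order gives the answer.
Final answer: [-2, -4, -5, 6, 16, 20]


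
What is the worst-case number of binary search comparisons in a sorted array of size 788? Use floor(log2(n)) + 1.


Binary search halves the search space each step.
Maximum comparisons = floor(log2(788)) + 1
log2(788) = 9.6221
floor(log2(788)) = 9, so 9 + 1 = 10
Final answer: 10


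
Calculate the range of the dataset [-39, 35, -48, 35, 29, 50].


Maximum value: 50
Minimum value: -48
Range = 50 - (-48) = 98
Final answer: 98


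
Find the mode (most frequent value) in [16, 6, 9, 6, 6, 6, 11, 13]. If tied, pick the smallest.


Count the frequency of each value:
  6 appears 4 time(s)
  9 appears 1 time(s)
  11 appears 1 time(s)
  13 appears 1 time(s)
  16 appears 1 time(s)
Maximum frequency is 4.
Only 6 reaches that frequency, so it is the mode.
Final answer: 6


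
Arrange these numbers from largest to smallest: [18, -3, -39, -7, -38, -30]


Original list: [18, -3, -39, -7, -38, -30]
Repeatedly take the largest remaining element:
  Remaining [18, -3, -39, -7, -38, -30] -> largest is 18
  Remaining [-3, -39, -7, -38, -30] -> largest is -3
  Remaining [-39, -7, -38, -30] -> largest is -7
  Remaining [-39, -38, -30] -> largest is -30
  Remaining [-39, -38] -> largest is -38
  Remaining [-39] -> largest is -39
Collecting the picks in order gives the descending list.
Final answer: [18, -3, -7, -30, -38, -39]


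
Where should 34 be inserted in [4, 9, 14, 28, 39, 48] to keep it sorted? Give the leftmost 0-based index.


List is sorted: [4, 9, 14, 28, 39, 48]
We need the leftmost position where 34 can be inserted, i.e. the first index whose element is >= 34 (or the end of the list if none is).
Binary search with low=0, high=6 (0-based indices):
  low=0, high=6, mid=3: a[3]=28 < 34, so low = 4
  low=4, high=6, mid=5: a[5]=48 >= 34, so high = 5
  low=4, high=5, mid=4: a[4]=39 >= 34, so high = 4
Now low = high = 4, so the insertion index is 4.
Final answer: 4


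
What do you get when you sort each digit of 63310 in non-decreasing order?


The number 63310 has digits: 6, 3, 3, 1, 0
Sorted: 0, 1, 3, 3, 6
Joining the sorted digits gives the result.
Final answer: 01336


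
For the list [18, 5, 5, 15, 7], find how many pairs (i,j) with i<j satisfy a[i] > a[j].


For each element, count the later elements that are smaller than it:
  18 (index 0): smaller elements after it = [5, 5, 15, 7] -> 4
  5 (index 1): smaller elements after it = [] -> 0
  5 (index 2): smaller elements after it = [] -> 0
  15 (index 3): smaller elements after it = [7] -> 1
Total inversions = 4 + 0 + 0 + 1 = 5
Final answer: 5


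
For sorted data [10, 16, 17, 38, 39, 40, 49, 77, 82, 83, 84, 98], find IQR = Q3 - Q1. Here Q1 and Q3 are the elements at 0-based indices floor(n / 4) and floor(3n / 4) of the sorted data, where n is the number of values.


The data has n = 12 elements.
Q1 index = floor(12 / 4) = floor(3) = 3; Q3 index = floor(3 * 12 / 4) = floor(9) = 9
Q1 = element at index 3 = 38
Q3 = element at index 9 = 83
IQR = 83 - 38 = 45
Final answer: 45


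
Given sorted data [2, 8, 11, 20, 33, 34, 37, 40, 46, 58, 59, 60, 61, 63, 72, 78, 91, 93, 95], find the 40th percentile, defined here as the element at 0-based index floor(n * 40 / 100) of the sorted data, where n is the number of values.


The dataset has n = 19 elements.
Index = floor(19 * 40 / 100) = floor(760 / 100) = floor(7.6) = 7
Counting from index 0 in the sorted data, the element at index 7 is 40.
Final answer: 40


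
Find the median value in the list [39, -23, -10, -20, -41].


First, sort the list: [-41, -23, -20, -10, 39]
The list has 5 elements (odd count).
The middle index is 2 (0-based), and the element there is -20.
Final answer: -20


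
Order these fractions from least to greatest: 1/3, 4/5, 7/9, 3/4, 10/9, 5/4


Convert to decimal for comparison:
  1/3 = 0.3333
  4/5 = 0.8
  7/9 = 0.7778
  3/4 = 0.75
  10/9 = 1.1111
  5/4 = 1.25
Decimals in increasing order: 0.3333 < 0.75 < 0.7778 < 0.8 < 1.1111 < 1.25
Writing each back as its fraction gives the sorted order.
Final answer: 1/3, 3/4, 7/9, 4/5, 10/9, 5/4


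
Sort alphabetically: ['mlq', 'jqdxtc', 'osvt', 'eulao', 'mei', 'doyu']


Compare strings character by character (the first differing letter decides):
  'doyu' < 'eulao' since 'd' < 'e' at position 1
  'eulao' < 'jqdxtc' since 'e' < 'j' at position 1
  'jqdxtc' < 'mei' since 'j' < 'm' at position 1
  'mei' < 'mlq' since 'e' < 'l' at position 2
  'mlq' < 'osvt' since 'm' < 'o' at position 1
Chaining these comparisons gives the alphabetical order.
Final answer: ['doyu', 'eulao', 'jqdxtc', 'mei', 'mlq', 'osvt']


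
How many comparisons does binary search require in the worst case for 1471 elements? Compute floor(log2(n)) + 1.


Binary search halves the search space each step.
Maximum comparisons = floor(log2(1471)) + 1
log2(1471) = 10.5226
floor(log2(1471)) = 10, so 10 + 1 = 11
Final answer: 11


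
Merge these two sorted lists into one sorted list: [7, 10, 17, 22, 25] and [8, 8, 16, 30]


List A: [7, 10, 17, 22, 25]
List B: [8, 8, 16, 30]
Repeatedly compare the front elements and take the smaller:
  7 vs 8 -> take 7
  10 vs 8 -> take 8
  10 vs 8 -> take 8
  10 vs 16 -> take 10
  17 vs 16 -> take 16
  17 vs 30 -> take 17
  22 vs 30 -> take 22
  25 vs 30 -> take 25
  A is exhausted; append the rest of B: [30]
Final answer: [7, 8, 8, 10, 16, 17, 22, 25, 30]


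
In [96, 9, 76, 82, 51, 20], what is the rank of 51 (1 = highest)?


Sort descending: [96, 82, 76, 51, 20, 9]
Find 51 in the sorted list.
51 is at position 4.
Final answer: 4


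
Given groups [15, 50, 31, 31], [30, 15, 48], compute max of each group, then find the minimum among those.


Find max of each group:
  Group 1: [15, 50, 31, 31] -> max = 50
  Group 2: [30, 15, 48] -> max = 48
Maxes: [50, 48]
Minimum of maxes = 48
Final answer: 48


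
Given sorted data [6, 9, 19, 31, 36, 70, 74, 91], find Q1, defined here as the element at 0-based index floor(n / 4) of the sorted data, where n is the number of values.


The list has n = 8 elements.
Q1 index = floor(8 / 4) = floor(2) = 2
Counting from index 0 in the sorted data, the element at index 2 is 19.
Final answer: 19


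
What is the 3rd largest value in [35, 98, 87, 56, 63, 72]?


Sort descending: [98, 87, 72, 63, 56, 35]
The 3rd element (1-indexed) is at index 2.
Value = 72
Final answer: 72


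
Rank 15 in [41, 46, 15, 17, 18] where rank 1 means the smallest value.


Sort ascending: [15, 17, 18, 41, 46]
Find 15 in the sorted list.
15 is at position 1 (1-indexed).
Final answer: 1


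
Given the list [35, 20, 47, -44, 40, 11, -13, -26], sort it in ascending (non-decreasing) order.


Original list: [35, 20, 47, -44, 40, 11, -13, -26]
Repeatedly take the smallest remaining element:
  Remaining [35, 20, 47, -44, 40, 11, -13, -26] -> smallest is -44
  Remaining [35, 20, 47, 40, 11, -13, -26] -> smallest is -26
  Remaining [35, 20, 47, 40, 11, -13] -> smallest is -13
  Remaining [35, 20, 47, 40, 11] -> smallest is 11
  Remaining [35, 20, 47, 40] -> smallest is 20
  Remaining [35, 47, 40] -> smallest is 35
  Remaining [47, 40] -> smallest is 40
  Remaining [47] -> smallest is 47
Collecting the picks in order gives the sorted list.
Final answer: [-44, -26, -13, 11, 20, 35, 40, 47]


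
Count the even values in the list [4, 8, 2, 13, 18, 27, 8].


Check each element:
  4 is even
  8 is even
  2 is even
  13 is odd
  18 is even
  27 is odd
  8 is even
Evens: [4, 8, 2, 18, 8]
Count of evens = 5
Final answer: 5


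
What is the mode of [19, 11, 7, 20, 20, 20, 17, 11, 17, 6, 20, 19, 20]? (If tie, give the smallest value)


Count the frequency of each value:
  6 appears 1 time(s)
  7 appears 1 time(s)
  11 appears 2 time(s)
  17 appears 2 time(s)
  19 appears 2 time(s)
  20 appears 5 time(s)
Maximum frequency is 5.
Only 20 reaches that frequency, so it is the mode.
Final answer: 20


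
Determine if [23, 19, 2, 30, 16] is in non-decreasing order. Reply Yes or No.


Check consecutive pairs:
  23 <= 19? False
  19 <= 2? False
  2 <= 30? True
  30 <= 16? False
3 consecutive pair(s) are out of order, so the list is not sorted.
Final answer: No


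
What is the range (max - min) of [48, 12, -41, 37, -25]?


Maximum value: 48
Minimum value: -41
Range = 48 - (-41) = 89
Final answer: 89


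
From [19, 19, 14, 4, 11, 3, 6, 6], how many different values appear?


List all unique values:
Distinct values: [3, 4, 6, 11, 14, 19]
Count = 6
Final answer: 6


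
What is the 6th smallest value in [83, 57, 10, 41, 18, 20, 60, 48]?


Sort ascending: [10, 18, 20, 41, 48, 57, 60, 83]
The 6th element (1-indexed) is at index 5.
Value = 57
Final answer: 57


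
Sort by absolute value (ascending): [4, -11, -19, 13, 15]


Compute absolute values:
  |4| = 4
  |-11| = 11
  |-19| = 19
  |13| = 13
  |15| = 15
Absolute values in increasing order: 4 < 11 < 13 < 15 < 19
Listing the original numbers in that order gives the answer.
Final answer: [4, -11, 13, 15, -19]


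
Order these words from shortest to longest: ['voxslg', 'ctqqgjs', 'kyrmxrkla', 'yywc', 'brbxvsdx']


Compute lengths:
  'voxslg' has length 6
  'ctqqgjs' has length 7
  'kyrmxrkla' has length 9
  'yywc' has length 4
  'brbxvsdx' has length 8
Lengths in increasing order: 4 < 6 < 7 < 8 < 9
Listing the words in that order gives the answer.
Final answer: ['yywc', 'voxslg', 'ctqqgjs', 'brbxvsdx', 'kyrmxrkla']


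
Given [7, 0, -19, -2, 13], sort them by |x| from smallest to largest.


Compute absolute values:
  |7| = 7
  |0| = 0
  |-19| = 19
  |-2| = 2
  |13| = 13
Absolute values in increasing order: 0 < 2 < 7 < 13 < 19
Listing the original numbers in that order gives the answer.
Final answer: [0, -2, 7, 13, -19]


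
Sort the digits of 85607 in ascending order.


The number 85607 has digits: 8, 5, 6, 0, 7
Sorted: 0, 5, 6, 7, 8
Joining the sorted digits gives the result.
Final answer: 05678


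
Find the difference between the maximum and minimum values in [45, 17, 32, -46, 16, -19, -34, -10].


Maximum value: 45
Minimum value: -46
Range = 45 - (-46) = 91
Final answer: 91


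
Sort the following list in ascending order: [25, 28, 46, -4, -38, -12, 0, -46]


Original list: [25, 28, 46, -4, -38, -12, 0, -46]
Repeatedly take the smallest remaining element:
  Remaining [25, 28, 46, -4, -38, -12, 0, -46] -> smallest is -46
  Remaining [25, 28, 46, -4, -38, -12, 0] -> smallest is -38
  Remaining [25, 28, 46, -4, -12, 0] -> smallest is -12
  Remaining [25, 28, 46, -4, 0] -> smallest is -4
  Remaining [25, 28, 46, 0] -> smallest is 0
  Remaining [25, 28, 46] -> smallest is 25
  Remaining [28, 46] -> smallest is 28
  Remaining [46] -> smallest is 46
Collecting the picks in order gives the sorted list.
Final answer: [-46, -38, -12, -4, 0, 25, 28, 46]


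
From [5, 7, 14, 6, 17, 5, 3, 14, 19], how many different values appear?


List all unique values:
Distinct values: [3, 5, 6, 7, 14, 17, 19]
Count = 7
Final answer: 7


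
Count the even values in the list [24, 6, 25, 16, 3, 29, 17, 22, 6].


Check each element:
  24 is even
  6 is even
  25 is odd
  16 is even
  3 is odd
  29 is odd
  17 is odd
  22 is even
  6 is even
Evens: [24, 6, 16, 22, 6]
Count of evens = 5
Final answer: 5


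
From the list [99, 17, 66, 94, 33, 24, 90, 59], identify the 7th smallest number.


Sort ascending: [17, 24, 33, 59, 66, 90, 94, 99]
The 7th element (1-indexed) is at index 6.
Value = 94
Final answer: 94


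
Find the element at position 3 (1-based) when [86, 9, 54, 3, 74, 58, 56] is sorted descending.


Sort descending: [86, 74, 58, 56, 54, 9, 3]
The 3rd element (1-indexed) is at index 2.
Value = 58
Final answer: 58


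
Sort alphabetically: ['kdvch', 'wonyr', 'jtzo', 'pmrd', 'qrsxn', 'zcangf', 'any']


Compare strings character by character (the first differing letter decides):
  'any' < 'jtzo' since 'a' < 'j' at position 1
  'jtzo' < 'kdvch' since 'j' < 'k' at position 1
  'kdvch' < 'pmrd' since 'k' < 'p' at position 1
  'pmrd' < 'qrsxn' since 'p' < 'q' at position 1
  'qrsxn' < 'wonyr' since 'q' < 'w' at position 1
  'wonyr' < 'zcangf' since 'w' < 'z' at position 1
Chaining these comparisons gives the alphabetical order.
Final answer: ['any', 'jtzo', 'kdvch', 'pmrd', 'qrsxn', 'wonyr', 'zcangf']


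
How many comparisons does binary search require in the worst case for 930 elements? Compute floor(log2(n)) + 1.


Binary search halves the search space each step.
Maximum comparisons = floor(log2(930)) + 1
log2(930) = 9.8611
floor(log2(930)) = 9, so 9 + 1 = 10
Final answer: 10


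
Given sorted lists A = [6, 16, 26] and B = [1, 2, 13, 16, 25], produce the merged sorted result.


List A: [6, 16, 26]
List B: [1, 2, 13, 16, 25]
Repeatedly compare the front elements and take the smaller:
  6 vs 1 -> take 1
  6 vs 2 -> take 2
  6 vs 13 -> take 6
  16 vs 13 -> take 13
  16 vs 16 -> take 16
  26 vs 16 -> take 16
  26 vs 25 -> take 25
  B is exhausted; append the rest of A: [26]
Final answer: [1, 2, 6, 13, 16, 16, 25, 26]


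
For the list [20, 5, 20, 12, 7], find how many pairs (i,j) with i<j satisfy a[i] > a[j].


For each element, count the later elements that are smaller than it:
  20 (index 0): smaller elements after it = [5, 12, 7] -> 3
  5 (index 1): smaller elements after it = [] -> 0
  20 (index 2): smaller elements after it = [12, 7] -> 2
  12 (index 3): smaller elements after it = [7] -> 1
Total inversions = 3 + 0 + 2 + 1 = 6
Final answer: 6


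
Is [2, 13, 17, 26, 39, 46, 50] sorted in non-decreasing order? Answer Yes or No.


Check consecutive pairs:
  2 <= 13? True
  13 <= 17? True
  17 <= 26? True
  26 <= 39? True
  39 <= 46? True
  46 <= 50? True
Every consecutive pair is in order, so the list is non-decreasing.
Final answer: Yes


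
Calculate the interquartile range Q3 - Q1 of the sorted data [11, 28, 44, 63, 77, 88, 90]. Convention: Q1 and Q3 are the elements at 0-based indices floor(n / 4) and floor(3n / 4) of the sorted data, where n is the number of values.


The data has n = 7 elements.
Q1 index = floor(7 / 4) = floor(1.75) = 1; Q3 index = floor(3 * 7 / 4) = floor(5.25) = 5
Q1 = element at index 1 = 28
Q3 = element at index 5 = 88
IQR = 88 - 28 = 60
Final answer: 60


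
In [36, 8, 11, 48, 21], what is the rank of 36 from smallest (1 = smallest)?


Sort ascending: [8, 11, 21, 36, 48]
Find 36 in the sorted list.
36 is at position 4 (1-indexed).
Final answer: 4


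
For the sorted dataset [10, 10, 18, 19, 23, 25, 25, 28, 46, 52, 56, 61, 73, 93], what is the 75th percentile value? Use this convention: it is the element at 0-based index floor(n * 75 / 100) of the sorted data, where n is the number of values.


The dataset has n = 14 elements.
Index = floor(14 * 75 / 100) = floor(1050 / 100) = floor(10.5) = 10
Counting from index 0 in the sorted data, the element at index 10 is 56.
Final answer: 56


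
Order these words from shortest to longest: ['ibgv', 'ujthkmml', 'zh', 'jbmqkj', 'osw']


Compute lengths:
  'ibgv' has length 4
  'ujthkmml' has length 8
  'zh' has length 2
  'jbmqkj' has length 6
  'osw' has length 3
Lengths in increasing order: 2 < 3 < 4 < 6 < 8
Listing the words in that order gives the answer.
Final answer: ['zh', 'osw', 'ibgv', 'jbmqkj', 'ujthkmml']


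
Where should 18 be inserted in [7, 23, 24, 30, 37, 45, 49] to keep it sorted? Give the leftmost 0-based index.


List is sorted: [7, 23, 24, 30, 37, 45, 49]
We need the leftmost position where 18 can be inserted, i.e. the first index whose element is >= 18 (or the end of the list if none is).
Binary search with low=0, high=7 (0-based indices):
  low=0, high=7, mid=3: a[3]=30 >= 18, so high = 3
  low=0, high=3, mid=1: a[1]=23 >= 18, so high = 1
  low=0, high=1, mid=0: a[0]=7 < 18, so low = 1
Now low = high = 1, so the insertion index is 1.
Final answer: 1


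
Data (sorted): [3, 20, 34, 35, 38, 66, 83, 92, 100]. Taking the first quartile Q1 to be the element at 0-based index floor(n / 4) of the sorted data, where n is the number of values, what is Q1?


The list has n = 9 elements.
Q1 index = floor(9 / 4) = floor(2.25) = 2
Counting from index 0 in the sorted data, the element at index 2 is 34.
Final answer: 34


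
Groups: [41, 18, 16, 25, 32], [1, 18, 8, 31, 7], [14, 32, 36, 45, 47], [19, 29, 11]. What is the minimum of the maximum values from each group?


Find max of each group:
  Group 1: [41, 18, 16, 25, 32] -> max = 41
  Group 2: [1, 18, 8, 31, 7] -> max = 31
  Group 3: [14, 32, 36, 45, 47] -> max = 47
  Group 4: [19, 29, 11] -> max = 29
Maxes: [41, 31, 47, 29]
Minimum of maxes = 29
Final answer: 29


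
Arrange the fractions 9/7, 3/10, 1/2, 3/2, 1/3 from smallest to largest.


Convert to decimal for comparison:
  9/7 = 1.2857
  3/10 = 0.3
  1/2 = 0.5
  3/2 = 1.5
  1/3 = 0.3333
Decimals in increasing order: 0.3 < 0.3333 < 0.5 < 1.2857 < 1.5
Writing each back as its fraction gives the sorted order.
Final answer: 3/10, 1/3, 1/2, 9/7, 3/2


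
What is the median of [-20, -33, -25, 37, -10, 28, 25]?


First, sort the list: [-33, -25, -20, -10, 25, 28, 37]
The list has 7 elements (odd count).
The middle index is 3 (0-based), and the element there is -10.
Final answer: -10


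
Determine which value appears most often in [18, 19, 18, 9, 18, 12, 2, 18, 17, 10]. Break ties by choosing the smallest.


Count the frequency of each value:
  2 appears 1 time(s)
  9 appears 1 time(s)
  10 appears 1 time(s)
  12 appears 1 time(s)
  17 appears 1 time(s)
  18 appears 4 time(s)
  19 appears 1 time(s)
Maximum frequency is 4.
Only 18 reaches that frequency, so it is the mode.
Final answer: 18


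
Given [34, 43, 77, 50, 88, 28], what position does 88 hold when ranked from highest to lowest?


Sort descending: [88, 77, 50, 43, 34, 28]
Find 88 in the sorted list.
88 is at position 1.
Final answer: 1


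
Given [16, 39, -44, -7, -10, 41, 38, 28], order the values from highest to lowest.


Original list: [16, 39, -44, -7, -10, 41, 38, 28]
Repeatedly take the largest remaining element:
  Remaining [16, 39, -44, -7, -10, 41, 38, 28] -> largest is 41
  Remaining [16, 39, -44, -7, -10, 38, 28] -> largest is 39
  Remaining [16, -44, -7, -10, 38, 28] -> largest is 38
  Remaining [16, -44, -7, -10, 28] -> largest is 28
  Remaining [16, -44, -7, -10] -> largest is 16
  Remaining [-44, -7, -10] -> largest is -7
  Remaining [-44, -10] -> largest is -10
  Remaining [-44] -> largest is -44
Collecting the picks in order gives the descending list.
Final answer: [41, 39, 38, 28, 16, -7, -10, -44]


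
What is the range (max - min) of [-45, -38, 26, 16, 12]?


Maximum value: 26
Minimum value: -45
Range = 26 - (-45) = 71
Final answer: 71


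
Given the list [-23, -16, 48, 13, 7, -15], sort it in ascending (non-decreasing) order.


Original list: [-23, -16, 48, 13, 7, -15]
Repeatedly take the smallest remaining element:
  Remaining [-23, -16, 48, 13, 7, -15] -> smallest is -23
  Remaining [-16, 48, 13, 7, -15] -> smallest is -16
  Remaining [48, 13, 7, -15] -> smallest is -15
  Remaining [48, 13, 7] -> smallest is 7
  Remaining [48, 13] -> smallest is 13
  Remaining [48] -> smallest is 48
Collecting the picks in order gives the sorted list.
Final answer: [-23, -16, -15, 7, 13, 48]


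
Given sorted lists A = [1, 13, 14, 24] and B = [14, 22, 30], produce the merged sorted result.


List A: [1, 13, 14, 24]
List B: [14, 22, 30]
Repeatedly compare the front elements and take the smaller:
  1 vs 14 -> take 1
  13 vs 14 -> take 13
  14 vs 14 -> take 14
  24 vs 14 -> take 14
  24 vs 22 -> take 22
  24 vs 30 -> take 24
  A is exhausted; append the rest of B: [30]
Final answer: [1, 13, 14, 14, 22, 24, 30]


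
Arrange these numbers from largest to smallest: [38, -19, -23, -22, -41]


Original list: [38, -19, -23, -22, -41]
Repeatedly take the largest remaining element:
  Remaining [38, -19, -23, -22, -41] -> largest is 38
  Remaining [-19, -23, -22, -41] -> largest is -19
  Remaining [-23, -22, -41] -> largest is -22
  Remaining [-23, -41] -> largest is -23
  Remaining [-41] -> largest is -41
Collecting the picks in order gives the descending list.
Final answer: [38, -19, -22, -23, -41]


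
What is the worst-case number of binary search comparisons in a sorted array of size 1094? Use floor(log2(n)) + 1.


Binary search halves the search space each step.
Maximum comparisons = floor(log2(1094)) + 1
log2(1094) = 10.0954
floor(log2(1094)) = 10, so 10 + 1 = 11
Final answer: 11


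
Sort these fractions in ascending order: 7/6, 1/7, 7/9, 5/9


Convert to decimal for comparison:
  7/6 = 1.1667
  1/7 = 0.1429
  7/9 = 0.7778
  5/9 = 0.5556
Decimals in increasing order: 0.1429 < 0.5556 < 0.7778 < 1.1667
Writing each back as its fraction gives the sorted order.
Final answer: 1/7, 5/9, 7/9, 7/6


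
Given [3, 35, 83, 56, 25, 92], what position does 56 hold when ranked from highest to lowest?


Sort descending: [92, 83, 56, 35, 25, 3]
Find 56 in the sorted list.
56 is at position 3.
Final answer: 3


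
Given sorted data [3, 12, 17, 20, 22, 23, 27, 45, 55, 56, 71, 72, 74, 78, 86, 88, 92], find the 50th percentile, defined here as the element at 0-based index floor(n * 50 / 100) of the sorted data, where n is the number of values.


The dataset has n = 17 elements.
Index = floor(17 * 50 / 100) = floor(850 / 100) = floor(8.5) = 8
Counting from index 0 in the sorted data, the element at index 8 is 55.
Final answer: 55


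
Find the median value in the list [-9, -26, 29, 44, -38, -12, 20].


First, sort the list: [-38, -26, -12, -9, 20, 29, 44]
The list has 7 elements (odd count).
The middle index is 3 (0-based), and the element there is -9.
Final answer: -9


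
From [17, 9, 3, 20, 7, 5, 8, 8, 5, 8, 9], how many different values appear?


List all unique values:
Distinct values: [3, 5, 7, 8, 9, 17, 20]
Count = 7
Final answer: 7


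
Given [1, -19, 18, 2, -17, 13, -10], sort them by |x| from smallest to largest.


Compute absolute values:
  |1| = 1
  |-19| = 19
  |18| = 18
  |2| = 2
  |-17| = 17
  |13| = 13
  |-10| = 10
Absolute values in increasing order: 1 < 2 < 10 < 13 < 17 < 18 < 19
Listing the original numbers in that order gives the answer.
Final answer: [1, 2, -10, 13, -17, 18, -19]


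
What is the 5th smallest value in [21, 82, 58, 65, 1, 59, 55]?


Sort ascending: [1, 21, 55, 58, 59, 65, 82]
The 5th element (1-indexed) is at index 4.
Value = 59
Final answer: 59


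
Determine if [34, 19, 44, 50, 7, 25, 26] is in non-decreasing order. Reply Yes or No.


Check consecutive pairs:
  34 <= 19? False
  19 <= 44? True
  44 <= 50? True
  50 <= 7? False
  7 <= 25? True
  25 <= 26? True
2 consecutive pair(s) are out of order, so the list is not sorted.
Final answer: No


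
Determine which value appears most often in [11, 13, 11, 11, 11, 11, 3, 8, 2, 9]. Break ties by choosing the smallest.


Count the frequency of each value:
  2 appears 1 time(s)
  3 appears 1 time(s)
  8 appears 1 time(s)
  9 appears 1 time(s)
  11 appears 5 time(s)
  13 appears 1 time(s)
Maximum frequency is 5.
Only 11 reaches that frequency, so it is the mode.
Final answer: 11


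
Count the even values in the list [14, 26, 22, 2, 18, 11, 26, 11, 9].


Check each element:
  14 is even
  26 is even
  22 is even
  2 is even
  18 is even
  11 is odd
  26 is even
  11 is odd
  9 is odd
Evens: [14, 26, 22, 2, 18, 26]
Count of evens = 6
Final answer: 6


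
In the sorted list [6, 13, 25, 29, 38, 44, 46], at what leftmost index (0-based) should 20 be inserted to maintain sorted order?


List is sorted: [6, 13, 25, 29, 38, 44, 46]
We need the leftmost position where 20 can be inserted, i.e. the first index whose element is >= 20 (or the end of the list if none is).
Binary search with low=0, high=7 (0-based indices):
  low=0, high=7, mid=3: a[3]=29 >= 20, so high = 3
  low=0, high=3, mid=1: a[1]=13 < 20, so low = 2
  low=2, high=3, mid=2: a[2]=25 >= 20, so high = 2
Now low = high = 2, so the insertion index is 2.
Final answer: 2


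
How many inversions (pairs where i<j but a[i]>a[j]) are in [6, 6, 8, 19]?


For each element, count the later elements that are smaller than it:
  6 (index 0): smaller elements after it = [] -> 0
  6 (index 1): smaller elements after it = [] -> 0
  8 (index 2): smaller elements after it = [] -> 0
Total inversions = 0 + 0 + 0 = 0
Final answer: 0


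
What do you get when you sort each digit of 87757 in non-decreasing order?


The number 87757 has digits: 8, 7, 7, 5, 7
Sorted: 5, 7, 7, 7, 8
Joining the sorted digits gives the result.
Final answer: 57778


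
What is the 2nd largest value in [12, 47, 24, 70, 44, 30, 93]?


Sort descending: [93, 70, 47, 44, 30, 24, 12]
The 2nd element (1-indexed) is at index 1.
Value = 70
Final answer: 70
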